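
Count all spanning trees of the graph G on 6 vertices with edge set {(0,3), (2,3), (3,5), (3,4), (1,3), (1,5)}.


By Kirchhoff's matrix tree theorem, the number of spanning trees equals
the determinant of any cofactor of the Laplacian matrix L.
G has 6 vertices and 6 edges.
Computing the (5 x 5) cofactor determinant gives 3.

3


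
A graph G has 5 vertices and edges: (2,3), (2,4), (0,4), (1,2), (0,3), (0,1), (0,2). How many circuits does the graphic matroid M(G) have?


A circuit in a graphic matroid = edge set of a simple cycle.
G has 5 vertices and 7 edges.
Enumerating all minimal edge subsets forming cycles...
Total circuits found: 6.

6


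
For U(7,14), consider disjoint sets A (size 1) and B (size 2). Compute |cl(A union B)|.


|A union B| = 1 + 2 = 3 (disjoint).
In U(7,14), cl(S) = S if |S| < 7, else cl(S) = E.
Since 3 < 7, cl(A union B) = A union B.
|cl(A union B)| = 3.

3


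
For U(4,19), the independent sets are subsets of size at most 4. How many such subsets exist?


Independent sets of U(4,19) are all subsets of size <= 4.
Count = (19 choose 0) + (19 choose 1) + (19 choose 2) + (19 choose 3) + (19 choose 4)
     = 1 + 19 + 171 + 969 + 3876
     = 5036.

5036


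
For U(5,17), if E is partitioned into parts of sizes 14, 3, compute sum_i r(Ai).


r(Ai) = min(|Ai|, 5) for each part.
Sum = min(14,5) + min(3,5)
    = 5 + 3
    = 8.

8


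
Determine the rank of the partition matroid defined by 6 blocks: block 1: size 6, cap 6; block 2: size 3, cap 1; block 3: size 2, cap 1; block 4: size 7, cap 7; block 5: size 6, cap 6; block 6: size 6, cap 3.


Rank of a partition matroid = sum of min(|Si|, ci) for each block.
= min(6,6) + min(3,1) + min(2,1) + min(7,7) + min(6,6) + min(6,3)
= 6 + 1 + 1 + 7 + 6 + 3
= 24.

24


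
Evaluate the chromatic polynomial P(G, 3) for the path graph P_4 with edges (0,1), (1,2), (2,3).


P(P_4, k) = k * (k-1)^(3).
P(3) = 3 * 2^3 = 3 * 8 = 24.

24


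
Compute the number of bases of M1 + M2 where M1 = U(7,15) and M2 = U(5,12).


Bases of a direct sum M1 + M2: |B| = |B(M1)| * |B(M2)|.
|B(U(7,15))| = C(15,7) = 6435.
|B(U(5,12))| = C(12,5) = 792.
Total bases = 6435 * 792 = 5096520.

5096520


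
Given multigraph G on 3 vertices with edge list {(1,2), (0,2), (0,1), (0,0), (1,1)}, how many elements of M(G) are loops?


In a graphic matroid, a loop is a self-loop edge (u,u) with rank 0.
Examining all 5 edges for self-loops...
Self-loops found: (0,0), (1,1)
Number of loops = 2.

2


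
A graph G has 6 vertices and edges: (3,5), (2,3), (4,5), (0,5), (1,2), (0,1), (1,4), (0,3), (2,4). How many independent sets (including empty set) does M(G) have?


An independent set in a graphic matroid is an acyclic edge subset.
G has 6 vertices and 9 edges.
Enumerate all 2^9 = 512 subsets, checking for acyclicity.
Total independent sets = 314.

314


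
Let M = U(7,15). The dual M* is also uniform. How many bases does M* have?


The dual of U(r,n) is U(n-r, n) = U(8,15).
Bases of U(8,15) are all (8)-element subsets.
|B(M*)| = (15 choose 8) = 6435.

6435


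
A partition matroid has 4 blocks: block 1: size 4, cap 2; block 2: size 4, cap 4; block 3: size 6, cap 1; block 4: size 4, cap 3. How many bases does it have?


A basis picks exactly ci elements from block i.
Number of bases = product of C(|Si|, ci).
= C(4,2) * C(4,4) * C(6,1) * C(4,3)
= 6 * 1 * 6 * 4
= 144.

144


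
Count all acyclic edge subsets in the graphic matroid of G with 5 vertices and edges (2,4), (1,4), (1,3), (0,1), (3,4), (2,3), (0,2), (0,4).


An independent set in a graphic matroid is an acyclic edge subset.
G has 5 vertices and 8 edges.
Enumerate all 2^8 = 256 subsets, checking for acyclicity.
Total independent sets = 134.

134


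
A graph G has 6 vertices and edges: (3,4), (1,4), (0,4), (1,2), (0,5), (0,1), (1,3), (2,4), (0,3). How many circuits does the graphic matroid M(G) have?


A circuit in a graphic matroid = edge set of a simple cycle.
G has 6 vertices and 9 edges.
Enumerating all minimal edge subsets forming cycles...
Total circuits found: 12.

12


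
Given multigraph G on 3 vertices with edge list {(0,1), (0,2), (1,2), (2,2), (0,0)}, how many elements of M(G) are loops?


In a graphic matroid, a loop is a self-loop edge (u,u) with rank 0.
Examining all 5 edges for self-loops...
Self-loops found: (2,2), (0,0)
Number of loops = 2.

2


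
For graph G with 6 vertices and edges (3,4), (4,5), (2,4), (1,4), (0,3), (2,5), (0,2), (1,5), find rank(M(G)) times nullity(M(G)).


r(M) = |V| - c = 6 - 1 = 5.
nullity = |E| - r(M) = 8 - 5 = 3.
Product = 5 * 3 = 15.

15


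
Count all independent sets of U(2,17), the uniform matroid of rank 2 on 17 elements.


Independent sets of U(2,17) are all subsets of size <= 2.
Count = (17 choose 0) + (17 choose 1) + (17 choose 2)
     = 1 + 17 + 136
     = 154.

154


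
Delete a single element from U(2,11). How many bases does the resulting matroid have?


Deleting e from U(2,11) gives U(2,10) since n > r.
Bases of U(2,10) = (10 choose 2) = 45.

45


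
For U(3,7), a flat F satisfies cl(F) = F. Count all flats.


Flats of U(3,7): every subset of size < 3 is a flat, plus E itself.
Count = (7 choose 0) + (7 choose 1) + (7 choose 2) + 1
     = 1 + 7 + 21 + 1
     = 30.

30


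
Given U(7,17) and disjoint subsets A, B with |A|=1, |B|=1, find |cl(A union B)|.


|A union B| = 1 + 1 = 2 (disjoint).
In U(7,17), cl(S) = S if |S| < 7, else cl(S) = E.
Since 2 < 7, cl(A union B) = A union B.
|cl(A union B)| = 2.

2


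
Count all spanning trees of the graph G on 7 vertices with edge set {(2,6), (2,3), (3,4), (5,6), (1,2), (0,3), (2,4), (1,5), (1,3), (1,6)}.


By Kirchhoff's matrix tree theorem, the number of spanning trees equals
the determinant of any cofactor of the Laplacian matrix L.
G has 7 vertices and 10 edges.
Computing the (6 x 6) cofactor determinant gives 55.

55


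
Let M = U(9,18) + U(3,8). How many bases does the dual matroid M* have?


(M1+M2)* = M1* + M2*.
M1* = U(9,18), bases: C(18,9) = 48620.
M2* = U(5,8), bases: C(8,5) = 56.
|B(M*)| = 48620 * 56 = 2722720.

2722720


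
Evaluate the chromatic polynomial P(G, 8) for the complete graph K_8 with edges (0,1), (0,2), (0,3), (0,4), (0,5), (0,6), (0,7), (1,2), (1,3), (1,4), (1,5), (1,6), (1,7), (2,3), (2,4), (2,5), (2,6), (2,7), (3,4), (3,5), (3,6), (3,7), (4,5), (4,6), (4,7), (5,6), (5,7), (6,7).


P(K_8, k) = k(k-1)(k-2)...(k-7).
P(8) = (8) * (7) * (6) * (5) * (4) * (3) * (2) * (1) = 40320.

40320


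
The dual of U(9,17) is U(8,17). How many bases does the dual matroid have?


The dual of U(r,n) is U(n-r, n) = U(8,17).
Bases of U(8,17) are all (8)-element subsets.
|B(M*)| = C(17,8) = 17! / (8! * 9!) = 24310.

24310


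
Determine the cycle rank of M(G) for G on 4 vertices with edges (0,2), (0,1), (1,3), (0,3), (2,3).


Cycle rank (nullity) = |E| - r(M) = |E| - (|V| - c).
|E| = 5, |V| = 4, c = 1.
Nullity = 5 - (4 - 1) = 5 - 3 = 2.

2


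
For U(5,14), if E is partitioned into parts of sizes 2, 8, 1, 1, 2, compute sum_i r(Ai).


r(Ai) = min(|Ai|, 5) for each part.
Sum = min(2,5) + min(8,5) + min(1,5) + min(1,5) + min(2,5)
    = 2 + 5 + 1 + 1 + 2
    = 11.

11


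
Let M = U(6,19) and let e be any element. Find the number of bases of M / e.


Contracting e from U(6,19) gives U(5,18).
Bases of U(5,18) = (18 choose 5) = 8568.

8568


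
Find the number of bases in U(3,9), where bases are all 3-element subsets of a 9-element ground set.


Bases of U(3,9) are all 3-element subsets of the 9-element ground set.
Number of bases = C(9,3).
(9 choose 3) = 84.

84


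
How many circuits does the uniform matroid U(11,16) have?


In U(11,16), circuits are the (12)-element subsets.
Any set of 12 elements is dependent, and removing any one element gives
an independent set of size 11, so it is a minimal dependent set.
Number of circuits = (16 choose 12) = 1820.

1820


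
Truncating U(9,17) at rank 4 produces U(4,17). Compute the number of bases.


Truncating U(9,17) to rank 4 gives U(4,17).
Bases of U(4,17) are all 4-element subsets of 17 elements.
Number of bases = C(17,4) = 17! / (4! * 13!) = 2380.

2380


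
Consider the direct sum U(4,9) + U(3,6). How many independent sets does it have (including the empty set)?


For a direct sum, |I(M1+M2)| = |I(M1)| * |I(M2)|.
|I(U(4,9))| = sum C(9,k) for k=0..4 = 256.
|I(U(3,6))| = sum C(6,k) for k=0..3 = 42.
Total = 256 * 42 = 10752.

10752


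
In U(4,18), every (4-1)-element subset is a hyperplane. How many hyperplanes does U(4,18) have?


Hyperplanes of U(4,18) are flats of rank 3.
In a uniform matroid, these are exactly the (3)-element subsets.
Count = C(18,3) = 18! / (3! * 15!) = 816.

816


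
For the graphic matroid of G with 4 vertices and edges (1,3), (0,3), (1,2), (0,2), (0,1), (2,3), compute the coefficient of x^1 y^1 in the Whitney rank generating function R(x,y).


R(x,y) = sum over A in 2^E of x^(r(E)-r(A)) * y^(|A|-r(A)).
G has 4 vertices, 6 edges. r(E) = 3.
Enumerate all 2^6 = 64 subsets.
Count subsets with r(E)-r(A)=1 and |A|-r(A)=1: 4.

4


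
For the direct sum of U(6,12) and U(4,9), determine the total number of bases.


Bases of a direct sum M1 + M2: |B| = |B(M1)| * |B(M2)|.
|B(U(6,12))| = C(12,6) = 924.
|B(U(4,9))| = C(9,4) = 126.
Total bases = 924 * 126 = 116424.

116424


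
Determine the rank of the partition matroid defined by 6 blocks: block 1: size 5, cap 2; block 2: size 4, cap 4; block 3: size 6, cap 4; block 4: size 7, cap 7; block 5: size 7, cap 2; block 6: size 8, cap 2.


Rank of a partition matroid = sum of min(|Si|, ci) for each block.
= min(5,2) + min(4,4) + min(6,4) + min(7,7) + min(7,2) + min(8,2)
= 2 + 4 + 4 + 7 + 2 + 2
= 21.

21


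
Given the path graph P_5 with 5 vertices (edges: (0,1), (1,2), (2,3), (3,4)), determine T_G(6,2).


A path on 5 vertices is a tree with 4 edges.
T(x,y) = x^(4) for any tree.
T(6,2) = 6^4 = 1296.

1296


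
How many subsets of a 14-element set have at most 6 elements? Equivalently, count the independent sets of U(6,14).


Independent sets of U(6,14) are all subsets of size <= 6.
Count = (14 choose 0) + (14 choose 1) + (14 choose 2) + (14 choose 3) + (14 choose 4) + (14 choose 5) + (14 choose 6)
     = 1 + 14 + 91 + 364 + 1001 + 2002 + 3003
     = 6476.

6476


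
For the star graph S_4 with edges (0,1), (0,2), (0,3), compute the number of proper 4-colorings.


P(tree, k) = k * (k-1)^(3) for any tree on 4 vertices.
P(4) = 4 * 3^3 = 4 * 27 = 108.

108


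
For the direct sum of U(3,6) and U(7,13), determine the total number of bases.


Bases of a direct sum M1 + M2: |B| = |B(M1)| * |B(M2)|.
|B(U(3,6))| = C(6,3) = 20.
|B(U(7,13))| = C(13,7) = 1716.
Total bases = 20 * 1716 = 34320.

34320


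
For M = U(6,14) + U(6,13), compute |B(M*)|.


(M1+M2)* = M1* + M2*.
M1* = U(8,14), bases: C(14,8) = 3003.
M2* = U(7,13), bases: C(13,7) = 1716.
|B(M*)| = 3003 * 1716 = 5153148.

5153148


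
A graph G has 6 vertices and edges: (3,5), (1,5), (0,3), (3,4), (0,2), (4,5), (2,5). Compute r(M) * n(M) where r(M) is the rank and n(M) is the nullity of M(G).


r(M) = |V| - c = 6 - 1 = 5.
nullity = |E| - r(M) = 7 - 5 = 2.
Product = 5 * 2 = 10.

10


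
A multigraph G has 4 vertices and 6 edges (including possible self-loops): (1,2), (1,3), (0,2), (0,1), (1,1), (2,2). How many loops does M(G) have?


In a graphic matroid, a loop is a self-loop edge (u,u) with rank 0.
Examining all 6 edges for self-loops...
Self-loops found: (1,1), (2,2)
Number of loops = 2.

2


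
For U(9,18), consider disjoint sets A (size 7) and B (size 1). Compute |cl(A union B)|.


|A union B| = 7 + 1 = 8 (disjoint).
In U(9,18), cl(S) = S if |S| < 9, else cl(S) = E.
Since 8 < 9, cl(A union B) = A union B.
|cl(A union B)| = 8.

8


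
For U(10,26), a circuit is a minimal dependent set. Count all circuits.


In U(10,26), circuits are the (11)-element subsets.
Any set of 11 elements is dependent, and removing any one element gives
an independent set of size 10, so it is a minimal dependent set.
Number of circuits = C(26,11) = 26! / (11! * 15!) = 7726160.

7726160


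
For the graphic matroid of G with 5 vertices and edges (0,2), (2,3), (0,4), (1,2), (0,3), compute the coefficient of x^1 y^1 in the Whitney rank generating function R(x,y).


R(x,y) = sum over A in 2^E of x^(r(E)-r(A)) * y^(|A|-r(A)).
G has 5 vertices, 5 edges. r(E) = 4.
Enumerate all 2^5 = 32 subsets.
Count subsets with r(E)-r(A)=1 and |A|-r(A)=1: 2.

2


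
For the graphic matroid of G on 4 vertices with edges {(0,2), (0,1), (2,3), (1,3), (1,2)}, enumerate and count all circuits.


A circuit in a graphic matroid = edge set of a simple cycle.
G has 4 vertices and 5 edges.
Enumerating all minimal edge subsets forming cycles...
Total circuits found: 3.

3


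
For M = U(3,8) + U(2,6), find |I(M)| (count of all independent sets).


For a direct sum, |I(M1+M2)| = |I(M1)| * |I(M2)|.
|I(U(3,8))| = sum C(8,k) for k=0..3 = 93.
|I(U(2,6))| = sum C(6,k) for k=0..2 = 22.
Total = 93 * 22 = 2046.

2046


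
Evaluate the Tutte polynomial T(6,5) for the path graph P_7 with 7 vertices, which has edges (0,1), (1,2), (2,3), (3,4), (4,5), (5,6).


A path on 7 vertices is a tree with 6 edges.
T(x,y) = x^(6) for any tree.
T(6,5) = 6^6 = 46656.

46656


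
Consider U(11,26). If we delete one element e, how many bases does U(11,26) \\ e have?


Deleting e from U(11,26) gives U(11,25) since n > r.
Bases of U(11,25) = (25 choose 11) = 4457400.

4457400


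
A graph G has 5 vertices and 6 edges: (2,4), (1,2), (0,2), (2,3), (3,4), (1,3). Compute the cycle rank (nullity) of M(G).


Cycle rank (nullity) = |E| - r(M) = |E| - (|V| - c).
|E| = 6, |V| = 5, c = 1.
Nullity = 6 - (5 - 1) = 6 - 4 = 2.

2


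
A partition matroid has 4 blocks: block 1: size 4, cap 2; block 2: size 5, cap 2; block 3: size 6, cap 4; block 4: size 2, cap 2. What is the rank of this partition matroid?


Rank of a partition matroid = sum of min(|Si|, ci) for each block.
= min(4,2) + min(5,2) + min(6,4) + min(2,2)
= 2 + 2 + 4 + 2
= 10.

10


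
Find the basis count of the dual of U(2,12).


The dual of U(r,n) is U(n-r, n) = U(10,12).
Bases of U(10,12) are all (10)-element subsets.
|B(M*)| = C(12,10) = 66.

66


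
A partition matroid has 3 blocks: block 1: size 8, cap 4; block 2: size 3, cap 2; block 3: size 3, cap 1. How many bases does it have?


A basis picks exactly ci elements from block i.
Number of bases = product of C(|Si|, ci).
= C(8,4) * C(3,2) * C(3,1)
= 70 * 3 * 3
= 630.

630


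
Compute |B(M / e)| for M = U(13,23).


Contracting e from U(13,23) gives U(12,22).
Bases of U(12,22) = C(22,12) = 646646.

646646


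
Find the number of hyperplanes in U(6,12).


Hyperplanes of U(6,12) are flats of rank 5.
In a uniform matroid, these are exactly the (5)-element subsets.
Count = C(12,5) = 12! / (5! * 7!) = 792.

792


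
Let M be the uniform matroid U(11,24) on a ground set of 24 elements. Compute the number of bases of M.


Bases of U(11,24) are all 11-element subsets of the 24-element ground set.
Number of bases = C(24,11).
C(24,11) = 24! / (11! * 13!) = 2496144.

2496144


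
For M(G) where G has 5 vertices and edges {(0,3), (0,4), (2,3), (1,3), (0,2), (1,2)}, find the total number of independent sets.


An independent set in a graphic matroid is an acyclic edge subset.
G has 5 vertices and 6 edges.
Enumerate all 2^6 = 64 subsets, checking for acyclicity.
Total independent sets = 48.

48


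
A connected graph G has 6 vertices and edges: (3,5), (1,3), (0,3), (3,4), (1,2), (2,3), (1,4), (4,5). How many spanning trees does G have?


By Kirchhoff's matrix tree theorem, the number of spanning trees equals
the determinant of any cofactor of the Laplacian matrix L.
G has 6 vertices and 8 edges.
Computing the (5 x 5) cofactor determinant gives 21.

21


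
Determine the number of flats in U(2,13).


Flats of U(2,13): every subset of size < 2 is a flat, plus E itself.
Count = (13 choose 0) + (13 choose 1) + 1
     = 1 + 13 + 1
     = 15.

15


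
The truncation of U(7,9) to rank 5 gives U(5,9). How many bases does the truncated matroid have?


Truncating U(7,9) to rank 5 gives U(5,9).
Bases of U(5,9) are all 5-element subsets of 9 elements.
Number of bases = C(9,5) = 9! / (5! * 4!) = 126.

126


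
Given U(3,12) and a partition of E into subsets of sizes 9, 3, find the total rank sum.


r(Ai) = min(|Ai|, 3) for each part.
Sum = min(9,3) + min(3,3)
    = 3 + 3
    = 6.

6


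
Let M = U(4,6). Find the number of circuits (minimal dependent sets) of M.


In U(4,6), circuits are the (5)-element subsets.
Any set of 5 elements is dependent, and removing any one element gives
an independent set of size 4, so it is a minimal dependent set.
Number of circuits = C(6,5) = 6.

6


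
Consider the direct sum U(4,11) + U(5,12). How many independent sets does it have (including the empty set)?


For a direct sum, |I(M1+M2)| = |I(M1)| * |I(M2)|.
|I(U(4,11))| = sum C(11,k) for k=0..4 = 562.
|I(U(5,12))| = sum C(12,k) for k=0..5 = 1586.
Total = 562 * 1586 = 891332.

891332


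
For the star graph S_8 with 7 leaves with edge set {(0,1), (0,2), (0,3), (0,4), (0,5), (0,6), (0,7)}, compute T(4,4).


A star on 8 vertices is a tree with 7 edges.
T(x,y) = x^(7) for any tree.
T(4,4) = 4^7 = 16384.

16384


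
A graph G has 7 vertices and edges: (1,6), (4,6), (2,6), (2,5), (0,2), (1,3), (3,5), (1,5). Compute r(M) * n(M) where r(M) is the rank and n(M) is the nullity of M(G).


r(M) = |V| - c = 7 - 1 = 6.
nullity = |E| - r(M) = 8 - 6 = 2.
Product = 6 * 2 = 12.

12


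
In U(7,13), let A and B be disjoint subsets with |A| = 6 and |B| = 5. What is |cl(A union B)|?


|A union B| = 6 + 5 = 11 (disjoint).
In U(7,13), cl(S) = S if |S| < 7, else cl(S) = E.
Since 11 >= 7, cl(A union B) = E.
|cl(A union B)| = 13.

13


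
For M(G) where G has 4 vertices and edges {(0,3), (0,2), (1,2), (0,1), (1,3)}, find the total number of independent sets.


An independent set in a graphic matroid is an acyclic edge subset.
G has 4 vertices and 5 edges.
Enumerate all 2^5 = 32 subsets, checking for acyclicity.
Total independent sets = 24.

24


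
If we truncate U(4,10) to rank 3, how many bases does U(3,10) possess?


Truncating U(4,10) to rank 3 gives U(3,10).
Bases of U(3,10) are all 3-element subsets of 10 elements.
Number of bases = C(10,3) = 10! / (3! * 7!) = 120.

120


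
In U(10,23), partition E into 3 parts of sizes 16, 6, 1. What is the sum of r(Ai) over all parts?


r(Ai) = min(|Ai|, 10) for each part.
Sum = min(16,10) + min(6,10) + min(1,10)
    = 10 + 6 + 1
    = 17.

17


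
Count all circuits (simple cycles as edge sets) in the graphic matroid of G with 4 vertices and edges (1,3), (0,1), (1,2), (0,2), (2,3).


A circuit in a graphic matroid = edge set of a simple cycle.
G has 4 vertices and 5 edges.
Enumerating all minimal edge subsets forming cycles...
Total circuits found: 3.

3


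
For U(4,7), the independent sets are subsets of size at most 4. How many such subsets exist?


Independent sets of U(4,7) are all subsets of size <= 4.
Count = C(7,0) + C(7,1) + C(7,2) + C(7,3) + C(7,4)
     = 1 + 7 + 21 + 35 + 35
     = 99.

99


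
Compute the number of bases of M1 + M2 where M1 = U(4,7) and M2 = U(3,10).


Bases of a direct sum M1 + M2: |B| = |B(M1)| * |B(M2)|.
|B(U(4,7))| = C(7,4) = 35.
|B(U(3,10))| = C(10,3) = 120.
Total bases = 35 * 120 = 4200.

4200


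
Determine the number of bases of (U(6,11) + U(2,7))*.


(M1+M2)* = M1* + M2*.
M1* = U(5,11), bases: C(11,5) = 462.
M2* = U(5,7), bases: C(7,5) = 21.
|B(M*)| = 462 * 21 = 9702.

9702


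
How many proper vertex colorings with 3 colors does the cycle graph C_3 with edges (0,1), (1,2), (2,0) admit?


P(C_3, k) = (k-1)^3 + (-1)^3*(k-1).
P(3) = (2)^3 - 2
= 8 - 2 = 6.

6


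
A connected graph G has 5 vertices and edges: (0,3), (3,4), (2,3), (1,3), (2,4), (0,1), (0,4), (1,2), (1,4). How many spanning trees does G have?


By Kirchhoff's matrix tree theorem, the number of spanning trees equals
the determinant of any cofactor of the Laplacian matrix L.
G has 5 vertices and 9 edges.
Computing the (4 x 4) cofactor determinant gives 75.

75


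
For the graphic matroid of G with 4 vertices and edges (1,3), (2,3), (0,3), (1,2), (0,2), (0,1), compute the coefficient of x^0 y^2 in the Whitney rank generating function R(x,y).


R(x,y) = sum over A in 2^E of x^(r(E)-r(A)) * y^(|A|-r(A)).
G has 4 vertices, 6 edges. r(E) = 3.
Enumerate all 2^6 = 64 subsets.
Count subsets with r(E)-r(A)=0 and |A|-r(A)=2: 6.

6


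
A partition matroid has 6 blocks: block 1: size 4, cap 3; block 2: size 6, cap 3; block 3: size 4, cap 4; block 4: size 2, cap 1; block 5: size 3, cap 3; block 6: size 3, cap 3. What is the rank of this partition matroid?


Rank of a partition matroid = sum of min(|Si|, ci) for each block.
= min(4,3) + min(6,3) + min(4,4) + min(2,1) + min(3,3) + min(3,3)
= 3 + 3 + 4 + 1 + 3 + 3
= 17.

17


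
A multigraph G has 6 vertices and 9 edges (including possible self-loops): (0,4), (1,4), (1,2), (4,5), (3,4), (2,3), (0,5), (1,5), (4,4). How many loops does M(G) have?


In a graphic matroid, a loop is a self-loop edge (u,u) with rank 0.
Examining all 9 edges for self-loops...
Self-loops found: (4,4)
Number of loops = 1.

1


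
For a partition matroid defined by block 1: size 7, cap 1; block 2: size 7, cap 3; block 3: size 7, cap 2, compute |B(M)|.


A basis picks exactly ci elements from block i.
Number of bases = product of C(|Si|, ci).
= C(7,1) * C(7,3) * C(7,2)
= 7 * 35 * 21
= 5145.

5145


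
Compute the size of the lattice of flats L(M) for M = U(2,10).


Flats of U(2,10): every subset of size < 2 is a flat, plus E itself.
Count = C(10,0) + C(10,1) + 1
     = 1 + 10 + 1
     = 12.

12


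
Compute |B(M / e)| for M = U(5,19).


Contracting e from U(5,19) gives U(4,18).
Bases of U(4,18) = C(18,4) = (18 * 17 * 16 * 15) / (1 * 2 * 3 * 4) = 3060.

3060


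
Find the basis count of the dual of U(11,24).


The dual of U(r,n) is U(n-r, n) = U(13,24).
Bases of U(13,24) are all (13)-element subsets.
|B(M*)| = C(24,13) = 24! / (13! * 11!) = 2496144.

2496144


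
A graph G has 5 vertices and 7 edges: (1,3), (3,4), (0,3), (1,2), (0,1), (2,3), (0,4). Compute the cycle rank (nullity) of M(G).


Cycle rank (nullity) = |E| - r(M) = |E| - (|V| - c).
|E| = 7, |V| = 5, c = 1.
Nullity = 7 - (5 - 1) = 7 - 4 = 3.

3


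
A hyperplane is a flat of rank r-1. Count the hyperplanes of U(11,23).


Hyperplanes of U(11,23) are flats of rank 10.
In a uniform matroid, these are exactly the (10)-element subsets.
Count = C(23,10) = 1144066.

1144066


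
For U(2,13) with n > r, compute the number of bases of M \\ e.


Deleting e from U(2,13) gives U(2,12) since n > r.
Bases of U(2,12) = (12 choose 2) = 66.

66


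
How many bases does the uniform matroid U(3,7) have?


Bases of U(3,7) are all 3-element subsets of the 7-element ground set.
Number of bases = C(7,3).
(7 choose 3) = 35.

35


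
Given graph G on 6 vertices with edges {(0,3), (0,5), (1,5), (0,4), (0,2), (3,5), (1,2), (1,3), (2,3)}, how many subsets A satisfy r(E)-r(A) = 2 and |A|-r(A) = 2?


R(x,y) = sum over A in 2^E of x^(r(E)-r(A)) * y^(|A|-r(A)).
G has 6 vertices, 9 edges. r(E) = 5.
Enumerate all 2^9 = 512 subsets.
Count subsets with r(E)-r(A)=2 and |A|-r(A)=2: 4.

4


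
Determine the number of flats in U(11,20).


Flats of U(11,20): every subset of size < 11 is a flat, plus E itself.
Count = (20 choose 0) + (20 choose 1) + (20 choose 2) + (20 choose 3) + (20 choose 4) + (20 choose 5) + (20 choose 6) + (20 choose 7) + (20 choose 8) + (20 choose 9) + (20 choose 10) + 1
     = 1 + 20 + 190 + 1140 + 4845 + 15504 + 38760 + 77520 + 125970 + 167960 + 184756 + 1
     = 616667.

616667


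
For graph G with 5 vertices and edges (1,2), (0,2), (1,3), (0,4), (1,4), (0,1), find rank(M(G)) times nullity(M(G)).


r(M) = |V| - c = 5 - 1 = 4.
nullity = |E| - r(M) = 6 - 4 = 2.
Product = 4 * 2 = 8.

8


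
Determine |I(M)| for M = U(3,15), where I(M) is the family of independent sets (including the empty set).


Independent sets of U(3,15) are all subsets of size <= 3.
Count = (15 choose 0) + (15 choose 1) + (15 choose 2) + (15 choose 3)
     = 1 + 15 + 105 + 455
     = 576.

576


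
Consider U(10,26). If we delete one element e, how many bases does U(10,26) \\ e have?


Deleting e from U(10,26) gives U(10,25) since n > r.
Bases of U(10,25) = C(25,10) = 25! / (10! * 15!) = 3268760.

3268760


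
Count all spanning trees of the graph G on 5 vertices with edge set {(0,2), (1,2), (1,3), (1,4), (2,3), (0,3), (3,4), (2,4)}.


By Kirchhoff's matrix tree theorem, the number of spanning trees equals
the determinant of any cofactor of the Laplacian matrix L.
G has 5 vertices and 8 edges.
Computing the (4 x 4) cofactor determinant gives 40.

40


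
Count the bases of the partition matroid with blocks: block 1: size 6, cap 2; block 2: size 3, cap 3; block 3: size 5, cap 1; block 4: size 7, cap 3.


A basis picks exactly ci elements from block i.
Number of bases = product of C(|Si|, ci).
= C(6,2) * C(3,3) * C(5,1) * C(7,3)
= 15 * 1 * 5 * 35
= 2625.

2625


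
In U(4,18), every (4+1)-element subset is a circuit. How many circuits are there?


In U(4,18), circuits are the (5)-element subsets.
Any set of 5 elements is dependent, and removing any one element gives
an independent set of size 4, so it is a minimal dependent set.
Number of circuits = (18 choose 5) = 8568.

8568


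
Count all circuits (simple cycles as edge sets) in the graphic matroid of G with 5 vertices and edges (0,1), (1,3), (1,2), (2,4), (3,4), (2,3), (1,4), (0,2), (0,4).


A circuit in a graphic matroid = edge set of a simple cycle.
G has 5 vertices and 9 edges.
Enumerating all minimal edge subsets forming cycles...
Total circuits found: 22.

22


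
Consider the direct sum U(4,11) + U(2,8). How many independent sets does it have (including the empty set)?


For a direct sum, |I(M1+M2)| = |I(M1)| * |I(M2)|.
|I(U(4,11))| = sum C(11,k) for k=0..4 = 562.
|I(U(2,8))| = sum C(8,k) for k=0..2 = 37.
Total = 562 * 37 = 20794.

20794


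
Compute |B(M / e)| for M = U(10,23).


Contracting e from U(10,23) gives U(9,22).
Bases of U(9,22) = (22 choose 9) = 497420.

497420


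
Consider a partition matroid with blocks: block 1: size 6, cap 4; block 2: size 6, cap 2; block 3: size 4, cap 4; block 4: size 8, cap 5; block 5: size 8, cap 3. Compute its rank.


Rank of a partition matroid = sum of min(|Si|, ci) for each block.
= min(6,4) + min(6,2) + min(4,4) + min(8,5) + min(8,3)
= 4 + 2 + 4 + 5 + 3
= 18.

18


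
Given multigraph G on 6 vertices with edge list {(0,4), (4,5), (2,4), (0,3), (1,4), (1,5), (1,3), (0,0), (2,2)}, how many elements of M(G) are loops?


In a graphic matroid, a loop is a self-loop edge (u,u) with rank 0.
Examining all 9 edges for self-loops...
Self-loops found: (0,0), (2,2)
Number of loops = 2.

2


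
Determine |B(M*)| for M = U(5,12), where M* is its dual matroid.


The dual of U(r,n) is U(n-r, n) = U(7,12).
Bases of U(7,12) are all (7)-element subsets.
|B(M*)| = (12 choose 7) = 792.

792


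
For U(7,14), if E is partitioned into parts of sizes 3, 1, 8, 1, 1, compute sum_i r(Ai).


r(Ai) = min(|Ai|, 7) for each part.
Sum = min(3,7) + min(1,7) + min(8,7) + min(1,7) + min(1,7)
    = 3 + 1 + 7 + 1 + 1
    = 13.

13


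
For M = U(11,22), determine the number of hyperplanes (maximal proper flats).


Hyperplanes of U(11,22) are flats of rank 10.
In a uniform matroid, these are exactly the (10)-element subsets.
Count = (22 choose 10) = 646646.

646646


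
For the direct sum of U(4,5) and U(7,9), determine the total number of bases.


Bases of a direct sum M1 + M2: |B| = |B(M1)| * |B(M2)|.
|B(U(4,5))| = C(5,4) = 5.
|B(U(7,9))| = C(9,7) = 36.
Total bases = 5 * 36 = 180.

180


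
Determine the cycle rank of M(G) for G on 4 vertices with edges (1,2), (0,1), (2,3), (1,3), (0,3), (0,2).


Cycle rank (nullity) = |E| - r(M) = |E| - (|V| - c).
|E| = 6, |V| = 4, c = 1.
Nullity = 6 - (4 - 1) = 6 - 3 = 3.

3


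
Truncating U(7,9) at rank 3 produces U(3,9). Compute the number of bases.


Truncating U(7,9) to rank 3 gives U(3,9).
Bases of U(3,9) are all 3-element subsets of 9 elements.
Number of bases = C(9,3) = 9! / (3! * 6!) = 84.

84


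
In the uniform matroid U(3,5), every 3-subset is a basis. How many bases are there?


Bases of U(3,5) are all 3-element subsets of the 5-element ground set.
Number of bases = C(5,3).
C(5,3) = 5! / (3! * 2!) = 10.

10


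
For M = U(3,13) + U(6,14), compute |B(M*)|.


(M1+M2)* = M1* + M2*.
M1* = U(10,13), bases: C(13,10) = 286.
M2* = U(8,14), bases: C(14,8) = 3003.
|B(M*)| = 286 * 3003 = 858858.

858858


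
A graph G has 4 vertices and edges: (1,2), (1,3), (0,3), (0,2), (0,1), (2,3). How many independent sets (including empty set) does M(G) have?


An independent set in a graphic matroid is an acyclic edge subset.
G has 4 vertices and 6 edges.
Enumerate all 2^6 = 64 subsets, checking for acyclicity.
Total independent sets = 38.

38


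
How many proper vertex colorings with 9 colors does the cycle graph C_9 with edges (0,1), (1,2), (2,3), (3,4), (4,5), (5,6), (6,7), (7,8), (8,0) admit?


P(C_9, k) = (k-1)^9 + (-1)^9*(k-1).
P(9) = (8)^9 - 8
= 134217728 - 8 = 134217720.

134217720


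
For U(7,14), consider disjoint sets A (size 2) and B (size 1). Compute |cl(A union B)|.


|A union B| = 2 + 1 = 3 (disjoint).
In U(7,14), cl(S) = S if |S| < 7, else cl(S) = E.
Since 3 < 7, cl(A union B) = A union B.
|cl(A union B)| = 3.

3


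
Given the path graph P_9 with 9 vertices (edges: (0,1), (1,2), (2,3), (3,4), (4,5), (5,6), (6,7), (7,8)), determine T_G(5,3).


A path on 9 vertices is a tree with 8 edges.
T(x,y) = x^(8) for any tree.
T(5,3) = 5^8 = 390625.

390625


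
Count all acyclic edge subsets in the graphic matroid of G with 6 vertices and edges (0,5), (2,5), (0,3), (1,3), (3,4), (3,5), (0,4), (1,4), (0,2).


An independent set in a graphic matroid is an acyclic edge subset.
G has 6 vertices and 9 edges.
Enumerate all 2^9 = 512 subsets, checking for acyclicity.
Total independent sets = 280.

280


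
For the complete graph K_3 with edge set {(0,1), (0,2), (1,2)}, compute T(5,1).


T(K_3; x,y) = x^2 + x + y.
T(5,1) = 25 + 5 + 1 = 31.

31


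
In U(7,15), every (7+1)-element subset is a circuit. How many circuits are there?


In U(7,15), circuits are the (8)-element subsets.
Any set of 8 elements is dependent, and removing any one element gives
an independent set of size 7, so it is a minimal dependent set.
Number of circuits = C(15,8) = 6435.

6435


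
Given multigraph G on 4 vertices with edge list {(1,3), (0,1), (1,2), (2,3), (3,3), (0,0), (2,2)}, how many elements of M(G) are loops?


In a graphic matroid, a loop is a self-loop edge (u,u) with rank 0.
Examining all 7 edges for self-loops...
Self-loops found: (3,3), (0,0), (2,2)
Number of loops = 3.

3


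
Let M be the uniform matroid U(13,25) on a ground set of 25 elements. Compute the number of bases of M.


Bases of U(13,25) are all 13-element subsets of the 25-element ground set.
Number of bases = C(25,13).
(25 choose 13) = 5200300.

5200300


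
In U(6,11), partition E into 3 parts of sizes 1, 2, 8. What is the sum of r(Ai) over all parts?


r(Ai) = min(|Ai|, 6) for each part.
Sum = min(1,6) + min(2,6) + min(8,6)
    = 1 + 2 + 6
    = 9.

9


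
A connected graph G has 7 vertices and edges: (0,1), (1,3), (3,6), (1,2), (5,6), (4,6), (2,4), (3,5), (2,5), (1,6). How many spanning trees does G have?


By Kirchhoff's matrix tree theorem, the number of spanning trees equals
the determinant of any cofactor of the Laplacian matrix L.
G has 7 vertices and 10 edges.
Computing the (6 x 6) cofactor determinant gives 69.

69


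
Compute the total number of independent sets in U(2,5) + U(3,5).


For a direct sum, |I(M1+M2)| = |I(M1)| * |I(M2)|.
|I(U(2,5))| = sum C(5,k) for k=0..2 = 16.
|I(U(3,5))| = sum C(5,k) for k=0..3 = 26.
Total = 16 * 26 = 416.

416


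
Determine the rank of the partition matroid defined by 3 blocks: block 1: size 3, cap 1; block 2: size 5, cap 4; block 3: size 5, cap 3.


Rank of a partition matroid = sum of min(|Si|, ci) for each block.
= min(3,1) + min(5,4) + min(5,3)
= 1 + 4 + 3
= 8.

8


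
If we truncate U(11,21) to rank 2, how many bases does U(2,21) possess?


Truncating U(11,21) to rank 2 gives U(2,21).
Bases of U(2,21) are all 2-element subsets of 21 elements.
Number of bases = C(21,2) = 21! / (2! * 19!) = 210.

210


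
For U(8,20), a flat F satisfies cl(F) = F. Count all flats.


Flats of U(8,20): every subset of size < 8 is a flat, plus E itself.
Count = C(20,0) + C(20,1) + C(20,2) + C(20,3) + C(20,4) + C(20,5) + C(20,6) + C(20,7) + 1
     = 1 + 20 + 190 + 1140 + 4845 + 15504 + 38760 + 77520 + 1
     = 137981.

137981


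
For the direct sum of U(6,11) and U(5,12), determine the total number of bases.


Bases of a direct sum M1 + M2: |B| = |B(M1)| * |B(M2)|.
|B(U(6,11))| = C(11,6) = 462.
|B(U(5,12))| = C(12,5) = 792.
Total bases = 462 * 792 = 365904.

365904


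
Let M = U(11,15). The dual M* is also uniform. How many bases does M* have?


The dual of U(r,n) is U(n-r, n) = U(4,15).
Bases of U(4,15) are all (4)-element subsets.
|B(M*)| = (15 choose 4) = 1365.

1365


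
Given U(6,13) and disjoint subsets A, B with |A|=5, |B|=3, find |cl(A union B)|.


|A union B| = 5 + 3 = 8 (disjoint).
In U(6,13), cl(S) = S if |S| < 6, else cl(S) = E.
Since 8 >= 6, cl(A union B) = E.
|cl(A union B)| = 13.

13


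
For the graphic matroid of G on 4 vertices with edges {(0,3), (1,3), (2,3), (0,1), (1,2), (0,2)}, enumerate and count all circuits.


A circuit in a graphic matroid = edge set of a simple cycle.
G has 4 vertices and 6 edges.
Enumerating all minimal edge subsets forming cycles...
Total circuits found: 7.

7


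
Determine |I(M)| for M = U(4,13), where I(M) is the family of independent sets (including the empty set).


Independent sets of U(4,13) are all subsets of size <= 4.
Count = C(13,0) + C(13,1) + C(13,2) + C(13,3) + C(13,4)
     = 1 + 13 + 78 + 286 + 715
     = 1093.

1093


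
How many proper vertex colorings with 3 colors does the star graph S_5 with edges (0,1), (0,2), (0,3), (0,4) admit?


P(tree, k) = k * (k-1)^(4) for any tree on 5 vertices.
P(3) = 3 * 2^4 = 3 * 16 = 48.

48


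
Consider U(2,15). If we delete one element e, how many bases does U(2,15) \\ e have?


Deleting e from U(2,15) gives U(2,14) since n > r.
Bases of U(2,14) = C(14,2) = (14 * 13) / (1 * 2) = 91.

91


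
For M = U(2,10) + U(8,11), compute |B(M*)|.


(M1+M2)* = M1* + M2*.
M1* = U(8,10), bases: C(10,8) = 45.
M2* = U(3,11), bases: C(11,3) = 165.
|B(M*)| = 45 * 165 = 7425.

7425


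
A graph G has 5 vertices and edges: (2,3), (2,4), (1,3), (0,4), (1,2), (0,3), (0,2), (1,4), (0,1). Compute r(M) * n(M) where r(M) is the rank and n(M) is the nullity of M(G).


r(M) = |V| - c = 5 - 1 = 4.
nullity = |E| - r(M) = 9 - 4 = 5.
Product = 4 * 5 = 20.

20


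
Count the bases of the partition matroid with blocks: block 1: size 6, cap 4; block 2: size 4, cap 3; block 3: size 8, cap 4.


A basis picks exactly ci elements from block i.
Number of bases = product of C(|Si|, ci).
= C(6,4) * C(4,3) * C(8,4)
= 15 * 4 * 70
= 4200.

4200


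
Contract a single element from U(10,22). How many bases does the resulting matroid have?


Contracting e from U(10,22) gives U(9,21).
Bases of U(9,21) = C(21,9) = 21! / (9! * 12!) = 293930.

293930


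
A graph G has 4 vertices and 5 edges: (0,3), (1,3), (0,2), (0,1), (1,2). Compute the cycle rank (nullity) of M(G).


Cycle rank (nullity) = |E| - r(M) = |E| - (|V| - c).
|E| = 5, |V| = 4, c = 1.
Nullity = 5 - (4 - 1) = 5 - 3 = 2.

2


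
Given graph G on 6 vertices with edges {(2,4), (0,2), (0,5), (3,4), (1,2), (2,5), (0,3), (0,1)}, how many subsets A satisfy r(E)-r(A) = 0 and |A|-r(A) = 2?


R(x,y) = sum over A in 2^E of x^(r(E)-r(A)) * y^(|A|-r(A)).
G has 6 vertices, 8 edges. r(E) = 5.
Enumerate all 2^8 = 256 subsets.
Count subsets with r(E)-r(A)=0 and |A|-r(A)=2: 8.

8


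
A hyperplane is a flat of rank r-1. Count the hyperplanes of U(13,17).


Hyperplanes of U(13,17) are flats of rank 12.
In a uniform matroid, these are exactly the (12)-element subsets.
Count = C(17,12) = 6188.

6188


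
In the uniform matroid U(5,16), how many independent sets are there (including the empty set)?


Independent sets of U(5,16) are all subsets of size <= 5.
Count = (16 choose 0) + (16 choose 1) + (16 choose 2) + (16 choose 3) + (16 choose 4) + (16 choose 5)
     = 1 + 16 + 120 + 560 + 1820 + 4368
     = 6885.

6885


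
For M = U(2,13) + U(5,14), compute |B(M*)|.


(M1+M2)* = M1* + M2*.
M1* = U(11,13), bases: C(13,11) = 78.
M2* = U(9,14), bases: C(14,9) = 2002.
|B(M*)| = 78 * 2002 = 156156.

156156


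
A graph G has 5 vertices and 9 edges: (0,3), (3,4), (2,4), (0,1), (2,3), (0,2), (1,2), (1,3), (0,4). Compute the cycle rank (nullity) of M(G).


Cycle rank (nullity) = |E| - r(M) = |E| - (|V| - c).
|E| = 9, |V| = 5, c = 1.
Nullity = 9 - (5 - 1) = 9 - 4 = 5.

5


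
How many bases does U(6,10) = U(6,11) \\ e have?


Deleting e from U(6,11) gives U(6,10) since n > r.
Bases of U(6,10) = C(10,6) = 210.

210


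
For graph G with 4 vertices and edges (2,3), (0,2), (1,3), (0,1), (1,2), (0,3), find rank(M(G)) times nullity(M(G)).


r(M) = |V| - c = 4 - 1 = 3.
nullity = |E| - r(M) = 6 - 3 = 3.
Product = 3 * 3 = 9.

9


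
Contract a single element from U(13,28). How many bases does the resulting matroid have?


Contracting e from U(13,28) gives U(12,27).
Bases of U(12,27) = C(27,12) = 17383860.

17383860


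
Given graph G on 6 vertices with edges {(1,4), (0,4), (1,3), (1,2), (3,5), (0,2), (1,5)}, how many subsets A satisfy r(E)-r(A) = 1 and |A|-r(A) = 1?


R(x,y) = sum over A in 2^E of x^(r(E)-r(A)) * y^(|A|-r(A)).
G has 6 vertices, 7 edges. r(E) = 5.
Enumerate all 2^7 = 128 subsets.
Count subsets with r(E)-r(A)=1 and |A|-r(A)=1: 9.

9


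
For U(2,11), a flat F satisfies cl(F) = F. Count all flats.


Flats of U(2,11): every subset of size < 2 is a flat, plus E itself.
Count = (11 choose 0) + (11 choose 1) + 1
     = 1 + 11 + 1
     = 13.

13


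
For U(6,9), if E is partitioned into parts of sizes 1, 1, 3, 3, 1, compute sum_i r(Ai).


r(Ai) = min(|Ai|, 6) for each part.
Sum = min(1,6) + min(1,6) + min(3,6) + min(3,6) + min(1,6)
    = 1 + 1 + 3 + 3 + 1
    = 9.

9


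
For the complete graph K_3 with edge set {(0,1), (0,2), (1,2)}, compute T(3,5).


T(K_3; x,y) = x^2 + x + y.
T(3,5) = 9 + 3 + 5 = 17.

17


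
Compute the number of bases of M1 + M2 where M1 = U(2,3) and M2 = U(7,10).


Bases of a direct sum M1 + M2: |B| = |B(M1)| * |B(M2)|.
|B(U(2,3))| = C(3,2) = 3.
|B(U(7,10))| = C(10,7) = 120.
Total bases = 3 * 120 = 360.

360


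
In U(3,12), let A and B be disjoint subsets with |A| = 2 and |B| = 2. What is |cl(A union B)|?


|A union B| = 2 + 2 = 4 (disjoint).
In U(3,12), cl(S) = S if |S| < 3, else cl(S) = E.
Since 4 >= 3, cl(A union B) = E.
|cl(A union B)| = 12.

12


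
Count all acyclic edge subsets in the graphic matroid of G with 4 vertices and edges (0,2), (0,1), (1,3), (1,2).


An independent set in a graphic matroid is an acyclic edge subset.
G has 4 vertices and 4 edges.
Enumerate all 2^4 = 16 subsets, checking for acyclicity.
Total independent sets = 14.

14


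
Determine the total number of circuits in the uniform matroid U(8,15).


In U(8,15), circuits are the (9)-element subsets.
Any set of 9 elements is dependent, and removing any one element gives
an independent set of size 8, so it is a minimal dependent set.
Number of circuits = C(15,9) = 15! / (9! * 6!) = 5005.

5005
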